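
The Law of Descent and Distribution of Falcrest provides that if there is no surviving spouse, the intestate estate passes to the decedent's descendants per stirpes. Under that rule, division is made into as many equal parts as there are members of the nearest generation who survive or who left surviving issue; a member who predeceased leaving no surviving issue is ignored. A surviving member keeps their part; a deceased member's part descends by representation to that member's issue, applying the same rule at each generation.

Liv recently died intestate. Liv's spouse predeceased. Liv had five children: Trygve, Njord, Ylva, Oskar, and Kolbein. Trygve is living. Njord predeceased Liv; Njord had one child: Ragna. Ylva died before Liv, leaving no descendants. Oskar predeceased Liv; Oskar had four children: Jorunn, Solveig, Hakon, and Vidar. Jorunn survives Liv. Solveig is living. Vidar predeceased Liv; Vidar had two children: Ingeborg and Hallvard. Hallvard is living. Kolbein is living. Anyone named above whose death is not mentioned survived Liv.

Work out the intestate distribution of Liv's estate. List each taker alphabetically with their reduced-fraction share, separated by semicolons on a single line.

There is no surviving spouse, so the entire estate passes to Liv's descendants per stirpes.
Ylva left no surviving issue, so that branch lapses and is disregarded.
The estate is divided into 4 equal shares of 1/4 among Trygve, Njord, Oskar, Kolbein.
Trygve is living and takes 1/4.
Njord predeceased; the 1/4 allotted to Njord's branch passes to Njord's issue by representation.
Ragna is the sole taker at this level and receives the full 1/4.
Oskar predeceased; the 1/4 allotted to Oskar's branch passes to Oskar's issue by representation.
The 1/4 is divided into 4 equal shares of 1/16 among Jorunn, Solveig, Hakon, Vidar.
Jorunn is living and takes 1/16.
Solveig is living and takes 1/16.
Hakon is living and takes 1/16.
Vidar predeceased; the 1/16 allotted to Vidar's branch passes to Vidar's issue by representation.
The 1/16 is divided into 2 equal shares of 1/32 among Ingeborg, Hallvard.
Ingeborg is living and takes 1/32.
Hallvard is living and takes 1/32.
Kolbein is living and takes 1/4.

Hakon 1/16; Hallvard 1/32; Ingeborg 1/32; Jorunn 1/16; Kolbein 1/4; Ragna 1/4; Solveig 1/16; Trygve 1/4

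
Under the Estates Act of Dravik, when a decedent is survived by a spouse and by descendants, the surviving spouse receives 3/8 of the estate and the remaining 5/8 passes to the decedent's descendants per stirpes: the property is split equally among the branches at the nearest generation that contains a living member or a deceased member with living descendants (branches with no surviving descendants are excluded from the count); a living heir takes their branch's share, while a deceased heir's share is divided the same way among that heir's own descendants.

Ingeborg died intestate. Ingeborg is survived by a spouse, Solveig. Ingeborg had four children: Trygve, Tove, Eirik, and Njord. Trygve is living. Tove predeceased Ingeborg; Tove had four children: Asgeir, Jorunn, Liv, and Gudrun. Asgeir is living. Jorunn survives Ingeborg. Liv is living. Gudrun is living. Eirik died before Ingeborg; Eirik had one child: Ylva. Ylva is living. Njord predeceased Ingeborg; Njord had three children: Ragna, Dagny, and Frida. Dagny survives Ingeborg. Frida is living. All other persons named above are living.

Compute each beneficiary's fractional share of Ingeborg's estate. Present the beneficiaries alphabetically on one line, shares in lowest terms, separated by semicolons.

Asgeir 5/128; Dagny 5/96; Frida 5/96; Gudrun 5/128; Jorunn 5/128; Liv 5/128; Ragna 5/96; Solveig 3/8; Trygve 5/32; Ylva 5/32

Solveig, as surviving spouse, takes 3/8.
The remaining 5/8 passes to Ingeborg's descendants per stirpes.
The 5/8 is divided into 4 equal shares of 5/32 among Trygve, Tove, Eirik, Njord.
Trygve is living and takes 5/32.
Tove predeceased; the 5/32 allotted to Tove's branch passes to Tove's issue by representation.
The 5/32 is divided into 4 equal shares of 5/128 among Asgeir, Jorunn, Liv, Gudrun.
Asgeir is living and takes 5/128.
Jorunn is living and takes 5/128.
Liv is living and takes 5/128.
Gudrun is living and takes 5/128.
Eirik predeceased; the 5/32 allotted to Eirik's branch passes to Eirik's issue by representation.
Ylva is the sole taker at this level and receives the full 5/32.
Njord predeceased; the 5/32 allotted to Njord's branch passes to Njord's issue by representation.
The 5/32 is divided into 3 equal shares of 5/96 among Ragna, Dagny, Frida.
Ragna is living and takes 5/96.
Dagny is living and takes 5/96.
Frida is living and takes 5/96.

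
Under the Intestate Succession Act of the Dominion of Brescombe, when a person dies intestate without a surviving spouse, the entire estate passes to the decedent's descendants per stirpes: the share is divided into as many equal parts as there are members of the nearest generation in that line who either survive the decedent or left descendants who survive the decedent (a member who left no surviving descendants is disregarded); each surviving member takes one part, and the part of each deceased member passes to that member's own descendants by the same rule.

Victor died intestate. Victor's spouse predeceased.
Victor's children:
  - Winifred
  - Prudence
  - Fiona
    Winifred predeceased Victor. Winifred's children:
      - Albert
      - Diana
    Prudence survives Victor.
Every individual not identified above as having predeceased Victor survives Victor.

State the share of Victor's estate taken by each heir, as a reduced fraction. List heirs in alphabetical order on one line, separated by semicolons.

There is no surviving spouse, so the entire estate passes to Victor's descendants per stirpes.
The estate is divided into 3 equal shares of 1/3 among Winifred, Prudence, Fiona.
Winifred predeceased; the 1/3 allotted to Winifred's branch passes to Winifred's issue by representation.
The 1/3 is divided into 2 equal shares of 1/6 among Albert, Diana.
Albert is living and takes 1/6.
Diana is living and takes 1/6.
Prudence is living and takes 1/3.
Fiona is living and takes 1/3.

Albert 1/6; Diana 1/6; Fiona 1/3; Prudence 1/3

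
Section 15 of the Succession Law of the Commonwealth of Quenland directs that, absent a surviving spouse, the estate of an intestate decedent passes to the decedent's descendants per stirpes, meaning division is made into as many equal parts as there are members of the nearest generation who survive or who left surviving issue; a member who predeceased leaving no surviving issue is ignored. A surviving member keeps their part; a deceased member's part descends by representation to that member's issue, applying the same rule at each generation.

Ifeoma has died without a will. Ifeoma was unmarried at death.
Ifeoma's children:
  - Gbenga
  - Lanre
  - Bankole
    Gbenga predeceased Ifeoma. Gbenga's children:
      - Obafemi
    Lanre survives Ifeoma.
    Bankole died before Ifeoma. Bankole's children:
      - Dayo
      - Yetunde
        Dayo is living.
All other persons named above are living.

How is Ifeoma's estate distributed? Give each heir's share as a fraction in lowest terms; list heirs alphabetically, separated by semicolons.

There is no surviving spouse, so the entire estate passes to Ifeoma's descendants per stirpes.
The estate is divided into 3 equal shares of 1/3 among Gbenga, Lanre, Bankole.
Gbenga predeceased; the 1/3 allotted to Gbenga's branch passes to Gbenga's issue by representation.
Obafemi is the sole taker at this level and receives the full 1/3.
Lanre is living and takes 1/3.
Bankole predeceased; the 1/3 allotted to Bankole's branch passes to Bankole's issue by representation.
The 1/3 is divided into 2 equal shares of 1/6 among Dayo, Yetunde.
Dayo is living and takes 1/6.
Yetunde is living and takes 1/6.

Dayo 1/6; Lanre 1/3; Obafemi 1/3; Yetunde 1/6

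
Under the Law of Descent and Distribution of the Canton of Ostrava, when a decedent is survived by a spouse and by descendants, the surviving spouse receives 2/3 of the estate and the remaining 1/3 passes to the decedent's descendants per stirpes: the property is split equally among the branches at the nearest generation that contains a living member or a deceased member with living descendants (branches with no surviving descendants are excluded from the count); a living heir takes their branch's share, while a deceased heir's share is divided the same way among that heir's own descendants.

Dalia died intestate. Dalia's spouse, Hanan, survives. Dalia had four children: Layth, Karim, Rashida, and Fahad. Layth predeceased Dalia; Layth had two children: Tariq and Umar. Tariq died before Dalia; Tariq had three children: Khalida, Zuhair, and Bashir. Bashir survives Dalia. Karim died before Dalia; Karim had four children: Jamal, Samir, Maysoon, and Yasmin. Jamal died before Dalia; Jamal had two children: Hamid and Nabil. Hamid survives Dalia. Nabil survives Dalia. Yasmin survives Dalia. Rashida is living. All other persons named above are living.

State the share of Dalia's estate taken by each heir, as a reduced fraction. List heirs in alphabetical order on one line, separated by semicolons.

Bashir 1/72; Fahad 1/12; Hamid 1/96; Hanan 2/3; Khalida 1/72; Maysoon 1/48; Nabil 1/96; Rashida 1/12; Samir 1/48; Umar 1/24; Yasmin 1/48; Zuhair 1/72

Hanan, as surviving spouse, takes 2/3.
The remaining 1/3 passes to Dalia's descendants per stirpes.
The 1/3 is divided into 4 equal shares of 1/12 among Layth, Karim, Rashida, Fahad.
Layth predeceased; the 1/12 allotted to Layth's branch passes to Layth's issue by representation.
The 1/12 is divided into 2 equal shares of 1/24 among Tariq, Umar.
Tariq predeceased; the 1/24 allotted to Tariq's branch passes to Tariq's issue by representation.
The 1/24 is divided into 3 equal shares of 1/72 among Khalida, Zuhair, Bashir.
Khalida is living and takes 1/72.
Zuhair is living and takes 1/72.
Bashir is living and takes 1/72.
Umar is living and takes 1/24.
Karim predeceased; the 1/12 allotted to Karim's branch passes to Karim's issue by representation.
The 1/12 is divided into 4 equal shares of 1/48 among Jamal, Samir, Maysoon, Yasmin.
Jamal predeceased; the 1/48 allotted to Jamal's branch passes to Jamal's issue by representation.
The 1/48 is divided into 2 equal shares of 1/96 among Hamid, Nabil.
Hamid is living and takes 1/96.
Nabil is living and takes 1/96.
Samir is living and takes 1/48.
Maysoon is living and takes 1/48.
Yasmin is living and takes 1/48.
Rashida is living and takes 1/12.
Fahad is living and takes 1/12.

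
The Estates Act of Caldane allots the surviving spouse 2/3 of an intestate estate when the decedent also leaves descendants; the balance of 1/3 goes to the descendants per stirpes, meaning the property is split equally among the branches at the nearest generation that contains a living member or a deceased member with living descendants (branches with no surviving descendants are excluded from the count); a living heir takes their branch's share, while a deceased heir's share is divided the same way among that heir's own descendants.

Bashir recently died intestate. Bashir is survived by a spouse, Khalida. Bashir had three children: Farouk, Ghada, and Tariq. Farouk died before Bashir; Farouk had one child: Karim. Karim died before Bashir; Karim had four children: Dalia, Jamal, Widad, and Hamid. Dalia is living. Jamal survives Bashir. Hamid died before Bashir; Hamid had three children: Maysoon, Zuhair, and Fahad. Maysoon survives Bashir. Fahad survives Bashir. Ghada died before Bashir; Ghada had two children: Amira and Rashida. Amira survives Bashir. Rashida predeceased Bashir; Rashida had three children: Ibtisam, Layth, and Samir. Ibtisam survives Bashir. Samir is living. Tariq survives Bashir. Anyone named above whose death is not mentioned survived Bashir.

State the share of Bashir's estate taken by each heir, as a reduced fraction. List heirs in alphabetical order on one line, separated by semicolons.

Khalida, as surviving spouse, takes 2/3.
The remaining 1/3 passes to Bashir's descendants per stirpes.
The 1/3 is divided into 3 equal shares of 1/9 among Farouk, Ghada, Tariq.
Farouk predeceased; the 1/9 allotted to Farouk's branch passes to Farouk's issue by representation.
Karim's line is the sole branch at this level, so the full 1/9 passes to Karim's issue by representation.
The 1/9 is divided into 4 equal shares of 1/36 among Dalia, Jamal, Widad, Hamid.
Dalia is living and takes 1/36.
Jamal is living and takes 1/36.
Widad is living and takes 1/36.
Hamid predeceased; the 1/36 allotted to Hamid's branch passes to Hamid's issue by representation.
The 1/36 is divided into 3 equal shares of 1/108 among Maysoon, Zuhair, Fahad.
Maysoon is living and takes 1/108.
Zuhair is living and takes 1/108.
Fahad is living and takes 1/108.
Ghada predeceased; the 1/9 allotted to Ghada's branch passes to Ghada's issue by representation.
The 1/9 is divided into 2 equal shares of 1/18 among Amira, Rashida.
Amira is living and takes 1/18.
Rashida predeceased; the 1/18 allotted to Rashida's branch passes to Rashida's issue by representation.
The 1/18 is divided into 3 equal shares of 1/54 among Ibtisam, Layth, Samir.
Ibtisam is living and takes 1/54.
Layth is living and takes 1/54.
Samir is living and takes 1/54.
Tariq is living and takes 1/9.

Amira 1/18; Dalia 1/36; Fahad 1/108; Ibtisam 1/54; Jamal 1/36; Khalida 2/3; Layth 1/54; Maysoon 1/108; Samir 1/54; Tariq 1/9; Widad 1/36; Zuhair 1/108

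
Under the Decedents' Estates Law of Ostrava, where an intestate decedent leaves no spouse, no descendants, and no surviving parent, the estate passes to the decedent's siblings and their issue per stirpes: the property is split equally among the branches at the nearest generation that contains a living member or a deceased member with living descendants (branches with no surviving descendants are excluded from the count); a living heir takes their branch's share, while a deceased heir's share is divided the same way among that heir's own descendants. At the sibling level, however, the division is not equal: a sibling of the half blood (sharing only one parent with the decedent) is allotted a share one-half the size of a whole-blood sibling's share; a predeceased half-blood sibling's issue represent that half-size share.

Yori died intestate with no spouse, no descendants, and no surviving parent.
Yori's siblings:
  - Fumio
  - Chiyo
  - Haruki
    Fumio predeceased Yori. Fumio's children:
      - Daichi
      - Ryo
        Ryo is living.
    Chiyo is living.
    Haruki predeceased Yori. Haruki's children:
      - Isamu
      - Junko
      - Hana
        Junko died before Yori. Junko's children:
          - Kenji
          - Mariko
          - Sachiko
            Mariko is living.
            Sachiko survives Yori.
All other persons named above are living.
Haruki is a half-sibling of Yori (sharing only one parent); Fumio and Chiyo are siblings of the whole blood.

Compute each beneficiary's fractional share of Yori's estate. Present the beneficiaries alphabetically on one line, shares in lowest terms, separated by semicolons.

No spouse, descendants, or parent survives, so the estate passes to Yori's siblings per stirpes.
Half-blood siblings count for one-half the weight of whole-blood siblings at the initial division.
Dividing 1 in proportion to weights (total weight 5/2): Fumio (weight 1) → 2/5; Chiyo (weight 1) → 2/5; Haruki (weight 1/2) → 1/5.
Fumio predeceased; the 2/5 allotted to Fumio's branch passes to Fumio's issue by representation.
The 2/5 is divided into 2 equal shares of 1/5 among Daichi, Ryo.
Daichi is living and takes 1/5.
Ryo is living and takes 1/5.
Chiyo is living and takes 2/5.
Haruki predeceased; the 1/5 allotted to Haruki's branch passes to Haruki's issue by representation.
The 1/5 is divided into 3 equal shares of 1/15 among Isamu, Junko, Hana.
Isamu is living and takes 1/15.
Junko predeceased; the 1/15 allotted to Junko's branch passes to Junko's issue by representation.
The 1/15 is divided into 3 equal shares of 1/45 among Kenji, Mariko, Sachiko.
Kenji is living and takes 1/45.
Mariko is living and takes 1/45.
Sachiko is living and takes 1/45.
Hana is living and takes 1/15.

Chiyo 2/5; Daichi 1/5; Hana 1/15; Isamu 1/15; Kenji 1/45; Mariko 1/45; Ryo 1/5; Sachiko 1/45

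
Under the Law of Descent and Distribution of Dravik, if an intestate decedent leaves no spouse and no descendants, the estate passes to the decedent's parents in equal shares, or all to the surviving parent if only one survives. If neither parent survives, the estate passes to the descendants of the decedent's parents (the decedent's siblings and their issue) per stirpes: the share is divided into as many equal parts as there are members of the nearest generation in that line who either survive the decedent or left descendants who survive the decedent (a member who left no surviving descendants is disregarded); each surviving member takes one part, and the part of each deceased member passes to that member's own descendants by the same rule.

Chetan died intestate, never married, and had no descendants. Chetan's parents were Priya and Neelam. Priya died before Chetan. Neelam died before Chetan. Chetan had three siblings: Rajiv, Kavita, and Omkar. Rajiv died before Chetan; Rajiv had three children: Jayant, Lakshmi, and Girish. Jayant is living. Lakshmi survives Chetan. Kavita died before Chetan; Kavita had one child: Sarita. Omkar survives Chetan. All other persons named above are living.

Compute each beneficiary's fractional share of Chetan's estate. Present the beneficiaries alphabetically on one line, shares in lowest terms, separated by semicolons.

Girish 1/9; Jayant 1/9; Lakshmi 1/9; Omkar 1/3; Sarita 1/3

Neither parent survives and there are no descendants, so the estate passes to Chetan's siblings and their issue per stirpes.
The estate is divided into 3 equal shares of 1/3 among Rajiv, Kavita, Omkar.
Rajiv predeceased; the 1/3 allotted to Rajiv's branch passes to Rajiv's issue by representation.
The 1/3 is divided into 3 equal shares of 1/9 among Jayant, Lakshmi, Girish.
Jayant is living and takes 1/9.
Lakshmi is living and takes 1/9.
Girish is living and takes 1/9.
Kavita predeceased; the 1/3 allotted to Kavita's branch passes to Kavita's issue by representation.
Sarita is the sole taker at this level and receives the full 1/3.
Omkar is living and takes 1/3.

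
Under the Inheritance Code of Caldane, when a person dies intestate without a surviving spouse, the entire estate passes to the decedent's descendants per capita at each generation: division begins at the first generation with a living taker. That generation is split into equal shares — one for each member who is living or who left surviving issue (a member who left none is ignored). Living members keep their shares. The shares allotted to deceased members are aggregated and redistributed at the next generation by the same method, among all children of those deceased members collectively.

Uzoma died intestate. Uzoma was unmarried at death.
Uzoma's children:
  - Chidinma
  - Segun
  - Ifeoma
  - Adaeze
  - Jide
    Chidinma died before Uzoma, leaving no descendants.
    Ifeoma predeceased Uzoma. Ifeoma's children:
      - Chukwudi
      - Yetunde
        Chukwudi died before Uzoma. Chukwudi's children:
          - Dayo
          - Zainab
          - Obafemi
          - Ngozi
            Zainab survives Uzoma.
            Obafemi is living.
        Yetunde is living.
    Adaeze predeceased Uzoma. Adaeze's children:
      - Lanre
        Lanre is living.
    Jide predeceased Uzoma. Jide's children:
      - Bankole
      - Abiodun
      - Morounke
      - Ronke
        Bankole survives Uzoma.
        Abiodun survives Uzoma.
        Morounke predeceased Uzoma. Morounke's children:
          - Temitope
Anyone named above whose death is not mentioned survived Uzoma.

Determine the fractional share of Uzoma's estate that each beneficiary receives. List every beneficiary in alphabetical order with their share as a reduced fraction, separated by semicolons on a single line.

There is no surviving spouse, so the entire estate passes to Uzoma's descendants per capita at each generation.
At generation 1 (Segun, Ifeoma, Adaeze, Jide) there are 4 shares of (1)/4 = 1/4 each.
Living: Segun — each takes 1/4.
Deceased: Ifeoma, Adaeze, and Jide. Their combined 3/4 is pooled and carried to generation 2.
At generation 2 (Chukwudi, Yetunde, Lanre, Bankole, Abiodun, Morounke, Ronke) there are 7 shares of (3/4)/7 = 3/28 each.
Living: Yetunde, Lanre, Bankole, Abiodun, and Ronke — each takes 3/28.
Deceased: Chukwudi and Morounke. Their combined 3/14 is pooled and carried to generation 3.
At generation 3 (Dayo, Zainab, Obafemi, Ngozi, Temitope) there are 5 shares of (3/14)/5 = 3/70 each.
Living: Dayo, Zainab, Obafemi, Ngozi, and Temitope — each takes 3/70.

Abiodun 3/28; Bankole 3/28; Dayo 3/70; Lanre 3/28; Ngozi 3/70; Obafemi 3/70; Ronke 3/28; Segun 1/4; Temitope 3/70; Yetunde 3/28; Zainab 3/70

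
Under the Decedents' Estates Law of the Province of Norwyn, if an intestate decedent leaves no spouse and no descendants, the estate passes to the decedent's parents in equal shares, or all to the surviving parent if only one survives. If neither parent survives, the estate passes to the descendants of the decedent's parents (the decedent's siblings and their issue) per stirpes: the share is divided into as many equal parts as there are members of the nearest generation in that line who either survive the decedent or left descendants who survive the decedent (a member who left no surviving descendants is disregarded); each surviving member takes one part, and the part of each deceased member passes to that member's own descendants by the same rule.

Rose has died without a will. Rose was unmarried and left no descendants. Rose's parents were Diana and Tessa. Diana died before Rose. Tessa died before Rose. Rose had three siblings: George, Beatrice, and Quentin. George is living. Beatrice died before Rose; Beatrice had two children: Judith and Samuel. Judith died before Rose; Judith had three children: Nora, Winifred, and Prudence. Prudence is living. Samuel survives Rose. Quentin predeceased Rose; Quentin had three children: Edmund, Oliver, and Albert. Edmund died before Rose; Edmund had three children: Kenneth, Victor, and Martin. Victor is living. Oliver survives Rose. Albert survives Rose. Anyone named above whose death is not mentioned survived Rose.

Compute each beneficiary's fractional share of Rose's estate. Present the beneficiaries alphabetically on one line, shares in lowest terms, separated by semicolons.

Neither parent survives and there are no descendants, so the estate passes to Rose's siblings and their issue per stirpes.
The estate is divided into 3 equal shares of 1/3 among George, Beatrice, Quentin.
George is living and takes 1/3.
Beatrice predeceased; the 1/3 allotted to Beatrice's branch passes to Beatrice's issue by representation.
The 1/3 is divided into 2 equal shares of 1/6 among Judith, Samuel.
Judith predeceased; the 1/6 allotted to Judith's branch passes to Judith's issue by representation.
The 1/6 is divided into 3 equal shares of 1/18 among Nora, Winifred, Prudence.
Nora is living and takes 1/18.
Winifred is living and takes 1/18.
Prudence is living and takes 1/18.
Samuel is living and takes 1/6.
Quentin predeceased; the 1/3 allotted to Quentin's branch passes to Quentin's issue by representation.
The 1/3 is divided into 3 equal shares of 1/9 among Edmund, Oliver, Albert.
Edmund predeceased; the 1/9 allotted to Edmund's branch passes to Edmund's issue by representation.
The 1/9 is divided into 3 equal shares of 1/27 among Kenneth, Victor, Martin.
Kenneth is living and takes 1/27.
Victor is living and takes 1/27.
Martin is living and takes 1/27.
Oliver is living and takes 1/9.
Albert is living and takes 1/9.

Albert 1/9; George 1/3; Kenneth 1/27; Martin 1/27; Nora 1/18; Oliver 1/9; Prudence 1/18; Samuel 1/6; Victor 1/27; Winifred 1/18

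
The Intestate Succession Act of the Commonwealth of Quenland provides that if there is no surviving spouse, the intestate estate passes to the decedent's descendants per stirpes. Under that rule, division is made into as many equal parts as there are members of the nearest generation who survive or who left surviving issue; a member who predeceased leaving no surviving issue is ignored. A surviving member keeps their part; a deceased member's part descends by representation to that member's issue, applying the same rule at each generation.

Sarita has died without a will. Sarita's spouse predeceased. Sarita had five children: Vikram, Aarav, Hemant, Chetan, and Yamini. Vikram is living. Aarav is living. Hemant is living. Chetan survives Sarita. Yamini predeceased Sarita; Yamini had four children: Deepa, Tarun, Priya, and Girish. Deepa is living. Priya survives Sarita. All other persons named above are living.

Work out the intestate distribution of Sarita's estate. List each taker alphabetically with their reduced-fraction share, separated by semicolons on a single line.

Aarav 1/5; Chetan 1/5; Deepa 1/20; Girish 1/20; Hemant 1/5; Priya 1/20; Tarun 1/20; Vikram 1/5

There is no surviving spouse, so the entire estate passes to Sarita's descendants per stirpes.
The estate is divided into 5 equal shares of 1/5 among Vikram, Aarav, Hemant, Chetan, Yamini.
Vikram is living and takes 1/5.
Aarav is living and takes 1/5.
Hemant is living and takes 1/5.
Chetan is living and takes 1/5.
Yamini predeceased; the 1/5 allotted to Yamini's branch passes to Yamini's issue by representation.
The 1/5 is divided into 4 equal shares of 1/20 among Deepa, Tarun, Priya, Girish.
Deepa is living and takes 1/20.
Tarun is living and takes 1/20.
Priya is living and takes 1/20.
Girish is living and takes 1/20.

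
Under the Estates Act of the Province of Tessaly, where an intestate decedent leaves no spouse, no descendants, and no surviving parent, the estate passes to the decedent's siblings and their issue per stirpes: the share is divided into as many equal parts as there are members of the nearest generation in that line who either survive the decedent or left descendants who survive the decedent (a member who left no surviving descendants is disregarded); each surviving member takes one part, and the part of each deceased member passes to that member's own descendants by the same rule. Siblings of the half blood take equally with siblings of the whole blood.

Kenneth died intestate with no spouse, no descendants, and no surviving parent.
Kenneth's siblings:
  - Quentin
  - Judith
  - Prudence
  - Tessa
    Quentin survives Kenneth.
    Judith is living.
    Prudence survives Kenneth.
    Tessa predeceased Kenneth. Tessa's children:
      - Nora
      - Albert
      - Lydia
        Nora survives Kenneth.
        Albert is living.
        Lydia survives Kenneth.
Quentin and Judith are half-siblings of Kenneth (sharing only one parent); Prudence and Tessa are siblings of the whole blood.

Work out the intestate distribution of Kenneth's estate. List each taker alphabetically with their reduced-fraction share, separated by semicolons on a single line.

No spouse, descendants, or parent survives, so the estate passes to Kenneth's siblings per stirpes.
Half-blood and whole-blood siblings take equally under the stated rule.
The estate is divided into 4 equal shares of 1/4 among Quentin, Judith, Prudence, Tessa.
Quentin is living and takes 1/4.
Judith is living and takes 1/4.
Prudence is living and takes 1/4.
Tessa predeceased; the 1/4 allotted to Tessa's branch passes to Tessa's issue by representation.
The 1/4 is divided into 3 equal shares of 1/12 among Nora, Albert, Lydia.
Nora is living and takes 1/12.
Albert is living and takes 1/12.
Lydia is living and takes 1/12.

Albert 1/12; Judith 1/4; Lydia 1/12; Nora 1/12; Prudence 1/4; Quentin 1/4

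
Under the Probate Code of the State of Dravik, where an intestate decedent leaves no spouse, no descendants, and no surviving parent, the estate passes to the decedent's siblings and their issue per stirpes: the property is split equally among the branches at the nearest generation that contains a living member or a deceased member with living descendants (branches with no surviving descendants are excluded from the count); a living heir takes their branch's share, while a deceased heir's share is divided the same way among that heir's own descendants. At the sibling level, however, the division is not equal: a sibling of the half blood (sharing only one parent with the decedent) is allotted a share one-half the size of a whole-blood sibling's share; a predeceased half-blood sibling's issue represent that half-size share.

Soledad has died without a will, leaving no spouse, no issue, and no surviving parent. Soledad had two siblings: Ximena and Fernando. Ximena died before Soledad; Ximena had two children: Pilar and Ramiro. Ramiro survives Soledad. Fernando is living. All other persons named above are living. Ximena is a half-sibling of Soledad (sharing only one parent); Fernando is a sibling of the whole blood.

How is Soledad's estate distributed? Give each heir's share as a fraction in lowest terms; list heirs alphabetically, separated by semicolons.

Fernando 2/3; Pilar 1/6; Ramiro 1/6

No spouse, descendants, or parent survives, so the estate passes to Soledad's siblings per stirpes.
Half-blood siblings count for one-half the weight of whole-blood siblings at the initial division.
Dividing 1 in proportion to weights (total weight 3/2): Ximena (weight 1/2) → 1/3; Fernando (weight 1) → 2/3.
Ximena predeceased; the 1/3 allotted to Ximena's branch passes to Ximena's issue by representation.
The 1/3 is divided into 2 equal shares of 1/6 among Pilar, Ramiro.
Pilar is living and takes 1/6.
Ramiro is living and takes 1/6.
Fernando is living and takes 2/3.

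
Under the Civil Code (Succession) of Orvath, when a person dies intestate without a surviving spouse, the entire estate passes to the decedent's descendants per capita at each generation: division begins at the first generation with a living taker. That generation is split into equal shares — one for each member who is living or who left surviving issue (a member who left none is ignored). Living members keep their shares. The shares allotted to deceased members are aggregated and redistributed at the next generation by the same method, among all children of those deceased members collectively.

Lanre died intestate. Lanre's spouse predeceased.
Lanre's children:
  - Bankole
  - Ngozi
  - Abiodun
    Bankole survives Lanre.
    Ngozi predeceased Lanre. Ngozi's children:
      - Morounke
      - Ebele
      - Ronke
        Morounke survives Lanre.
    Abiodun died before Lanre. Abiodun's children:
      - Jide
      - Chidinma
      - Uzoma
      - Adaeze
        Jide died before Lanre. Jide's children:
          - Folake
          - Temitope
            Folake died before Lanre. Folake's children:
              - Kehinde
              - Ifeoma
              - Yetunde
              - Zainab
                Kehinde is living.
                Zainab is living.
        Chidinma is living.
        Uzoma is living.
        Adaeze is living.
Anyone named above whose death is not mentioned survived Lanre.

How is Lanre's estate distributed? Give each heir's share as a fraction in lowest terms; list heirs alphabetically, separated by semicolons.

Adaeze 2/21; Bankole 1/3; Chidinma 2/21; Ebele 2/21; Ifeoma 1/84; Kehinde 1/84; Morounke 2/21; Ronke 2/21; Temitope 1/21; Uzoma 2/21; Yetunde 1/84; Zainab 1/84

There is no surviving spouse, so the entire estate passes to Lanre's descendants per capita at each generation.
At generation 1 (Bankole, Ngozi, Abiodun) there are 3 shares of (1)/3 = 1/3 each.
Living: Bankole — each takes 1/3.
Deceased: Ngozi and Abiodun. Their combined 2/3 is pooled and carried to generation 2.
At generation 2 (Morounke, Ebele, Ronke, Jide, Chidinma, Uzoma, Adaeze) there are 7 shares of (2/3)/7 = 2/21 each.
Living: Morounke, Ebele, Ronke, Chidinma, Uzoma, and Adaeze — each takes 2/21.
Deceased: Jide. That 2/21 share is carried to generation 3.
At generation 3 (Folake, Temitope) there are 2 shares of (2/21)/2 = 1/21 each.
Living: Temitope — each takes 1/21.
Deceased: Folake. That 1/21 share is carried to generation 4.
At generation 4 (Kehinde, Ifeoma, Yetunde, Zainab) there are 4 shares of (1/21)/4 = 1/84 each.
Living: Kehinde, Ifeoma, Yetunde, and Zainab — each takes 1/84.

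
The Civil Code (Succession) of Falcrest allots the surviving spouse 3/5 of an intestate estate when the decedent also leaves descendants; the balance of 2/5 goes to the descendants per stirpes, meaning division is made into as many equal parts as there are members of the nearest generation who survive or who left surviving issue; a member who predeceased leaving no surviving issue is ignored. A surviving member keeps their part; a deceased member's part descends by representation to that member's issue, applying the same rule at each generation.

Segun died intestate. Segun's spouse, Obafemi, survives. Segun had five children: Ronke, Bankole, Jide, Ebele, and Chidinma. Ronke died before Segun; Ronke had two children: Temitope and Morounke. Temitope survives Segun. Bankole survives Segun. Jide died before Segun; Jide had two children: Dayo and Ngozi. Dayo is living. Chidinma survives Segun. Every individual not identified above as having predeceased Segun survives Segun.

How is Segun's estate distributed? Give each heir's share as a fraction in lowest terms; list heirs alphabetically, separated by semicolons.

Obafemi, as surviving spouse, takes 3/5.
The remaining 2/5 passes to Segun's descendants per stirpes.
The 2/5 is divided into 5 equal shares of 2/25 among Ronke, Bankole, Jide, Ebele, Chidinma.
Ronke predeceased; the 2/25 allotted to Ronke's branch passes to Ronke's issue by representation.
The 2/25 is divided into 2 equal shares of 1/25 among Temitope, Morounke.
Temitope is living and takes 1/25.
Morounke is living and takes 1/25.
Bankole is living and takes 2/25.
Jide predeceased; the 2/25 allotted to Jide's branch passes to Jide's issue by representation.
The 2/25 is divided into 2 equal shares of 1/25 among Dayo, Ngozi.
Dayo is living and takes 1/25.
Ngozi is living and takes 1/25.
Ebele is living and takes 2/25.
Chidinma is living and takes 2/25.

Bankole 2/25; Chidinma 2/25; Dayo 1/25; Ebele 2/25; Morounke 1/25; Ngozi 1/25; Obafemi 3/5; Temitope 1/25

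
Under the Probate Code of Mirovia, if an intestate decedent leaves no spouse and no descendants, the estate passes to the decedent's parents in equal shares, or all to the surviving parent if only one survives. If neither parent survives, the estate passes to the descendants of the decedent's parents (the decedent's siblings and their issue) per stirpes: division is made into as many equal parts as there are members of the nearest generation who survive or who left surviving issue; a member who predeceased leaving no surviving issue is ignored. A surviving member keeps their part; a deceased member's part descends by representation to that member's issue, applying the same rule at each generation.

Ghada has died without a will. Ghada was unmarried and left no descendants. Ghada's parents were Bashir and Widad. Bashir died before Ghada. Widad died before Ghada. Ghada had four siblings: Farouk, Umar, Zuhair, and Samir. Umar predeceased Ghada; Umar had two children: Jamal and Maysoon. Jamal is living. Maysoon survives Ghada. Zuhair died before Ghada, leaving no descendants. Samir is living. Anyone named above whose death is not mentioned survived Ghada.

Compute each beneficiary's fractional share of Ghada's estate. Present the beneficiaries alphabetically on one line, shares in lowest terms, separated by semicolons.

Neither parent survives and there are no descendants, so the estate passes to Ghada's siblings and their issue per stirpes.
Zuhair left no surviving issue, so that branch lapses and is disregarded.
The estate is divided into 3 equal shares of 1/3 among Farouk, Umar, Samir.
Farouk is living and takes 1/3.
Umar predeceased; the 1/3 allotted to Umar's branch passes to Umar's issue by representation.
The 1/3 is divided into 2 equal shares of 1/6 among Jamal, Maysoon.
Jamal is living and takes 1/6.
Maysoon is living and takes 1/6.
Samir is living and takes 1/3.

Farouk 1/3; Jamal 1/6; Maysoon 1/6; Samir 1/3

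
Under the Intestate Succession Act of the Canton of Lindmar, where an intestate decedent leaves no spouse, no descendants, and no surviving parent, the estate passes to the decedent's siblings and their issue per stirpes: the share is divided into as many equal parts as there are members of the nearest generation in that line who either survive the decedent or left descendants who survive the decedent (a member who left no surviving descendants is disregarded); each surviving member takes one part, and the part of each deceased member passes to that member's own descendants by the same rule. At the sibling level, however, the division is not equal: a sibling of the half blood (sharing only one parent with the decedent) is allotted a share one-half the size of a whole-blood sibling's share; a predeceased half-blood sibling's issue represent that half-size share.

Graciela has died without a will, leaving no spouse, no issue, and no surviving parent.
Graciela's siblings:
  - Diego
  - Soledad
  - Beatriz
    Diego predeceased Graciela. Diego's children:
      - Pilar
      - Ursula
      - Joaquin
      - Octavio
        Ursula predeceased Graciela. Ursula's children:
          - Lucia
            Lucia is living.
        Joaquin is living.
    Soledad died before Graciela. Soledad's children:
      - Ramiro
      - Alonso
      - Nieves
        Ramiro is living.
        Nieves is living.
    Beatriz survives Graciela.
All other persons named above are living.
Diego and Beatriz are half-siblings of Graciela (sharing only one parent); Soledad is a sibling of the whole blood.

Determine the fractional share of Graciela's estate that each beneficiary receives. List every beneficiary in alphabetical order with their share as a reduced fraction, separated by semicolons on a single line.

Alonso 1/6; Beatriz 1/4; Joaquin 1/16; Lucia 1/16; Nieves 1/6; Octavio 1/16; Pilar 1/16; Ramiro 1/6

No spouse, descendants, or parent survives, so the estate passes to Graciela's siblings per stirpes.
Half-blood siblings count for one-half the weight of whole-blood siblings at the initial division.
Dividing 1 in proportion to weights (total weight 2): Diego (weight 1/2) → 1/4; Soledad (weight 1) → 1/2; Beatriz (weight 1/2) → 1/4.
Diego predeceased; the 1/4 allotted to Diego's branch passes to Diego's issue by representation.
The 1/4 is divided into 4 equal shares of 1/16 among Pilar, Ursula, Joaquin, Octavio.
Pilar is living and takes 1/16.
Ursula predeceased; the 1/16 allotted to Ursula's branch passes to Ursula's issue by representation.
Lucia is the sole taker at this level and receives the full 1/16.
Joaquin is living and takes 1/16.
Octavio is living and takes 1/16.
Soledad predeceased; the 1/2 allotted to Soledad's branch passes to Soledad's issue by representation.
The 1/2 is divided into 3 equal shares of 1/6 among Ramiro, Alonso, Nieves.
Ramiro is living and takes 1/6.
Alonso is living and takes 1/6.
Nieves is living and takes 1/6.
Beatriz is living and takes 1/4.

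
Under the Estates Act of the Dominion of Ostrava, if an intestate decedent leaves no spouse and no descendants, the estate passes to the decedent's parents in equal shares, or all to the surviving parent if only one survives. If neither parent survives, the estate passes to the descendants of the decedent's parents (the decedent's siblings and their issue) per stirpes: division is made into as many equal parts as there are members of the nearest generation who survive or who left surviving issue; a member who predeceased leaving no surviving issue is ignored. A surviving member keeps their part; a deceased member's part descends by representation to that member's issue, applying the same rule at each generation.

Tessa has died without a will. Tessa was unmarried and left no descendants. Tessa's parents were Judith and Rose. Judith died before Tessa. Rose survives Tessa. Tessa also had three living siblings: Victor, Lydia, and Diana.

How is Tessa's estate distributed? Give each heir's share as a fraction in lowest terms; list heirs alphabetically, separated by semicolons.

Rose 1

Only one parent, Rose, survives, so Rose takes the entire estate. The siblings take nothing because a surviving parent has priority.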